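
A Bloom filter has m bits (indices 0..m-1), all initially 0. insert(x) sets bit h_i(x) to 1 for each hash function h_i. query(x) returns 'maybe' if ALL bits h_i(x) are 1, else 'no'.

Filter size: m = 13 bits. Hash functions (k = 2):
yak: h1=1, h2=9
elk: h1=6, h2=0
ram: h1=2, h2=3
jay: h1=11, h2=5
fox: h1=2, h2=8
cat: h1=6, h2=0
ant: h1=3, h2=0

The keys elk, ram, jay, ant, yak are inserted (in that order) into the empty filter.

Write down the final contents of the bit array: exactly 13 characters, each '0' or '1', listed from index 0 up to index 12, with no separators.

Start: bits=0000000000000
After insert 'elk': sets bits 0 6 -> bits=1000001000000
After insert 'ram': sets bits 2 3 -> bits=1011001000000
After insert 'jay': sets bits 5 11 -> bits=1011011000010
After insert 'ant': sets bits 0 3 -> bits=1011011000010
After insert 'yak': sets bits 1 9 -> bits=1111011001010

Answer: 1111011001010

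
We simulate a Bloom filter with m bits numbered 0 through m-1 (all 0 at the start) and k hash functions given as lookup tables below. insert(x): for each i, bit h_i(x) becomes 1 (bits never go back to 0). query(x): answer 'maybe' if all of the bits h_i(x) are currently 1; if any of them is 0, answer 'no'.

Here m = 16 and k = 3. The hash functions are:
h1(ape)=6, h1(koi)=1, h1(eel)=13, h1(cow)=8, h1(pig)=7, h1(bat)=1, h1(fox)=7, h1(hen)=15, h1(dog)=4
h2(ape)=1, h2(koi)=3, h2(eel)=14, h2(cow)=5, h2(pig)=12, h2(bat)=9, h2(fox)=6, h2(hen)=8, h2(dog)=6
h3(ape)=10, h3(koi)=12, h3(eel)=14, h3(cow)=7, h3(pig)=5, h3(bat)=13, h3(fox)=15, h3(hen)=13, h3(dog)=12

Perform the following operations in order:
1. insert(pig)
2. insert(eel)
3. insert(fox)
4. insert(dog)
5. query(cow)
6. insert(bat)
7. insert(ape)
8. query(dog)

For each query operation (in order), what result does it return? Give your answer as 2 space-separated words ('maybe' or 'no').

Answer: no maybe

Derivation:
Start: bits=0000000000000000
Op 1: insert pig -> sets bits 5 7 12 -> bits=0000010100001000
Op 2: insert eel -> sets bits 13 14 -> bits=0000010100001110
Op 3: insert fox -> sets bits 6 7 15 -> bits=0000011100001111
Op 4: insert dog -> sets bits 4 6 12 -> bits=0000111100001111
Op 5: query cow -> checks bit5=1, bit7=1, bit8=0 (has a 0) -> no
Op 6: insert bat -> sets bits 1 9 13 -> bits=0100111101001111
Op 7: insert ape -> sets bits 1 6 10 -> bits=0100111101101111
Op 8: query dog -> checks bit4=1, bit6=1, bit12=1 (all 1) -> maybe
Query results in order: no maybe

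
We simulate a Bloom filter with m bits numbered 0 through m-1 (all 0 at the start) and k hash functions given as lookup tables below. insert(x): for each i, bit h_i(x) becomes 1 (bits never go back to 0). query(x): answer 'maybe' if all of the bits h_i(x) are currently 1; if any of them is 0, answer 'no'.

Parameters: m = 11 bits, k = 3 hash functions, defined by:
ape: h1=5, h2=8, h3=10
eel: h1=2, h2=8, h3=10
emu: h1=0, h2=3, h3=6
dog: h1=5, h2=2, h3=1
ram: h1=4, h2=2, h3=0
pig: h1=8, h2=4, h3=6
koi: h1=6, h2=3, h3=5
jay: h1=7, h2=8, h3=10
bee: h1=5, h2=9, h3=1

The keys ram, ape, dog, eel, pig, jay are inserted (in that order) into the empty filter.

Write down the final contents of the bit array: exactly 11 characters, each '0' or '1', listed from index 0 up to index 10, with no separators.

Answer: 11101111101

Derivation:
Start: bits=00000000000
After insert 'ram': sets bits 0 2 4 -> bits=10101000000
After insert 'ape': sets bits 5 8 10 -> bits=10101100101
After insert 'dog': sets bits 1 2 5 -> bits=11101100101
After insert 'eel': sets bits 2 8 10 -> bits=11101100101
After insert 'pig': sets bits 4 6 8 -> bits=11101110101
After insert 'jay': sets bits 7 8 10 -> bits=11101111101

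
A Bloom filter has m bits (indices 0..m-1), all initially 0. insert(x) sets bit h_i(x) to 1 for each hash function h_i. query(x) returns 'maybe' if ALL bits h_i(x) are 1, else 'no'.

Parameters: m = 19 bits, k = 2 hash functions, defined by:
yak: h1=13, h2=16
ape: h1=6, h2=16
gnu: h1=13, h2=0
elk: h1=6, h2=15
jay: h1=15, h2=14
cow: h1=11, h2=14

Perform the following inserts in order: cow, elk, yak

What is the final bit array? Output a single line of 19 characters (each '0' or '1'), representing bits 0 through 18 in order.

Start: bits=0000000000000000000
After insert 'cow': sets bits 11 14 -> bits=0000000000010010000
After insert 'elk': sets bits 6 15 -> bits=0000001000010011000
After insert 'yak': sets bits 13 16 -> bits=0000001000010111100

Answer: 0000001000010111100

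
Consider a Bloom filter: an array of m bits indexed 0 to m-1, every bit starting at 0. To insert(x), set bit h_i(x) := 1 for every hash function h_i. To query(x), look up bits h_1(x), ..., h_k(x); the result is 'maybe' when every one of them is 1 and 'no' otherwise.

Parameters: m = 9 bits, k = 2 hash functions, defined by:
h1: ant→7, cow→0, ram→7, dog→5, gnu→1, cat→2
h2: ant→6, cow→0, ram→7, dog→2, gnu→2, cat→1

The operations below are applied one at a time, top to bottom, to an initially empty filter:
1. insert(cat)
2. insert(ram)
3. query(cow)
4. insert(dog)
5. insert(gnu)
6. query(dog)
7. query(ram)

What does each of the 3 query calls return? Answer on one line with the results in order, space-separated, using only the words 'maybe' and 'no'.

Start: bits=000000000
Op 1: insert cat -> sets bits 1 2 -> bits=011000000
Op 2: insert ram -> sets bits 7 -> bits=011000010
Op 3: query cow -> checks bit0=0 (has a 0) -> no
Op 4: insert dog -> sets bits 2 5 -> bits=011001010
Op 5: insert gnu -> sets bits 1 2 -> bits=011001010
Op 6: query dog -> checks bit2=1, bit5=1 (all 1) -> maybe
Op 7: query ram -> checks bit7=1 (all 1) -> maybe
Query results in order: no maybe maybe

Answer: no maybe maybe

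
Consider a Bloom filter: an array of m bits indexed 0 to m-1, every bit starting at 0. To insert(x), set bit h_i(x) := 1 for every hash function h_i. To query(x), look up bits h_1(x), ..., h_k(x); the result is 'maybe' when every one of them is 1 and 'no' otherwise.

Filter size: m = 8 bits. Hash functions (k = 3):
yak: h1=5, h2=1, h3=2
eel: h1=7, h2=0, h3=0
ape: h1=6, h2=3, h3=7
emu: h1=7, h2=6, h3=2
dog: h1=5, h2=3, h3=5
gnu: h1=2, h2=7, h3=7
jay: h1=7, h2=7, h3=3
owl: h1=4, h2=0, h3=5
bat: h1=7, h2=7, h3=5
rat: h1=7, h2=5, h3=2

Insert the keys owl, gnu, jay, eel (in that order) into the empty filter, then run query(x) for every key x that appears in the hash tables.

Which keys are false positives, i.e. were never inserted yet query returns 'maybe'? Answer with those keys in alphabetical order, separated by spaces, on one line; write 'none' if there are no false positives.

Answer: bat dog rat

Derivation:
Start: bits=00000000
After insert 'owl': sets bits 0 4 5 -> bits=10001100
After insert 'gnu': sets bits 2 7 -> bits=10101101
After insert 'jay': sets bits 3 7 -> bits=10111101
After insert 'eel': sets bits 0 7 -> bits=10111101
Not inserted: ape bat dog emu rat yak — query each against bits=10111101:
query ape: checks bit3=1, bit6=0, bit7=1 (has a 0) -> no => not a false positive
query bat: checks bit5=1, bit7=1 (all 1) -> maybe => FALSE POSITIVE
query dog: checks bit3=1, bit5=1 (all 1) -> maybe => FALSE POSITIVE
query emu: checks bit2=1, bit6=0, bit7=1 (has a 0) -> no => not a false positive
query rat: checks bit2=1, bit5=1, bit7=1 (all 1) -> maybe => FALSE POSITIVE
query yak: checks bit1=0, bit2=1, bit5=1 (has a 0) -> no => not a false positive
False positives (alphabetical): bat dog rat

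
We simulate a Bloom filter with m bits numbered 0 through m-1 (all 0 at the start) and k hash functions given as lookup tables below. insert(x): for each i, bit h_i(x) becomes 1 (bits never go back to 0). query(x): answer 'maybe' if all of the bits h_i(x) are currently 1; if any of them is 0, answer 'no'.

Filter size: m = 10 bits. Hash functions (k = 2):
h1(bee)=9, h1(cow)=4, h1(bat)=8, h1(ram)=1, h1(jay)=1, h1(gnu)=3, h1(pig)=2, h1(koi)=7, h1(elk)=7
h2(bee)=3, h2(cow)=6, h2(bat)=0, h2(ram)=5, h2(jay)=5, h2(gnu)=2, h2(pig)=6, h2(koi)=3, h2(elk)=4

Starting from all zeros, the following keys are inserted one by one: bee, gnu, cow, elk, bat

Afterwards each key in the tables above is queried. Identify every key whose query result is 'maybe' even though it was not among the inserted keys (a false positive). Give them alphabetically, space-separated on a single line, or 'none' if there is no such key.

Start: bits=0000000000
After insert 'bee': sets bits 3 9 -> bits=0001000001
After insert 'gnu': sets bits 2 3 -> bits=0011000001
After insert 'cow': sets bits 4 6 -> bits=0011101001
After insert 'elk': sets bits 4 7 -> bits=0011101101
After insert 'bat': sets bits 0 8 -> bits=1011101111
Not inserted: jay koi pig ram — query each against bits=1011101111:
query jay: checks bit1=0, bit5=0 (has a 0) -> no => not a false positive
query koi: checks bit3=1, bit7=1 (all 1) -> maybe => FALSE POSITIVE
query pig: checks bit2=1, bit6=1 (all 1) -> maybe => FALSE POSITIVE
query ram: checks bit1=0, bit5=0 (has a 0) -> no => not a false positive
False positives (alphabetical): koi pig

Answer: koi pig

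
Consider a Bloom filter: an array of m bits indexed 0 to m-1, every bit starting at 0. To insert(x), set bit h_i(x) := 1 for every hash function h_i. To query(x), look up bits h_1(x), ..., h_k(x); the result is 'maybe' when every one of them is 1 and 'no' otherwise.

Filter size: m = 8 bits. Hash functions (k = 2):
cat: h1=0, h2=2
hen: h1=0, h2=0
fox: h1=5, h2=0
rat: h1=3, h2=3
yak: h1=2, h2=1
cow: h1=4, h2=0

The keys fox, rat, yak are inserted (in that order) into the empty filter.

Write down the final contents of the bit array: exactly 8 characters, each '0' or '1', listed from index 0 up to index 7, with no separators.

Answer: 11110100

Derivation:
Start: bits=00000000
After insert 'fox': sets bits 0 5 -> bits=10000100
After insert 'rat': sets bits 3 -> bits=10010100
After insert 'yak': sets bits 1 2 -> bits=11110100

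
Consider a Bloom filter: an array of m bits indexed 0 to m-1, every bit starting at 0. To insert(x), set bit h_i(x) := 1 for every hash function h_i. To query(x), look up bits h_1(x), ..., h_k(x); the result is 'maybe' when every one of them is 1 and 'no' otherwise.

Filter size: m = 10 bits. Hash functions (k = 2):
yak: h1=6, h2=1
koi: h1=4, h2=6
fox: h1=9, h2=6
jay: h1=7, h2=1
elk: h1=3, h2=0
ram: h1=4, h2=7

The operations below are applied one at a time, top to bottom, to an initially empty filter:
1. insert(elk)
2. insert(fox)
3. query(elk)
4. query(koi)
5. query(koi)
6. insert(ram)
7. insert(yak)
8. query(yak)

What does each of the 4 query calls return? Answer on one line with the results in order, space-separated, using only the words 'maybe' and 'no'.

Start: bits=0000000000
Op 1: insert elk -> sets bits 0 3 -> bits=1001000000
Op 2: insert fox -> sets bits 6 9 -> bits=1001001001
Op 3: query elk -> checks bit0=1, bit3=1 (all 1) -> maybe
Op 4: query koi -> checks bit4=0, bit6=1 (has a 0) -> no
Op 5: query koi -> checks bit4=0, bit6=1 (has a 0) -> no
Op 6: insert ram -> sets bits 4 7 -> bits=1001101101
Op 7: insert yak -> sets bits 1 6 -> bits=1101101101
Op 8: query yak -> checks bit1=1, bit6=1 (all 1) -> maybe
Query results in order: maybe no no maybe

Answer: maybe no no maybe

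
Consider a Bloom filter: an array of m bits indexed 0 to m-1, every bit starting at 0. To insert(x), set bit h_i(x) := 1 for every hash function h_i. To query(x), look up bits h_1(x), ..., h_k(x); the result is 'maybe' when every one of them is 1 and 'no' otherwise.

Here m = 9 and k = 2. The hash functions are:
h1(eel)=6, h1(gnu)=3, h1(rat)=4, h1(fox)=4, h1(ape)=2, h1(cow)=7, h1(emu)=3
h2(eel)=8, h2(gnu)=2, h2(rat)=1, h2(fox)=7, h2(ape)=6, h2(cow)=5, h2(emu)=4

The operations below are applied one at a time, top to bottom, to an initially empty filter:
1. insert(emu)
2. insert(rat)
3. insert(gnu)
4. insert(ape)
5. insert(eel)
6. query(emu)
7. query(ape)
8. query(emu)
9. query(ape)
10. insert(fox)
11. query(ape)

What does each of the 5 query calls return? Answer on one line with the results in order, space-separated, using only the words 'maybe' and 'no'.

Start: bits=000000000
Op 1: insert emu -> sets bits 3 4 -> bits=000110000
Op 2: insert rat -> sets bits 1 4 -> bits=010110000
Op 3: insert gnu -> sets bits 2 3 -> bits=011110000
Op 4: insert ape -> sets bits 2 6 -> bits=011110100
Op 5: insert eel -> sets bits 6 8 -> bits=011110101
Op 6: query emu -> checks bit3=1, bit4=1 (all 1) -> maybe
Op 7: query ape -> checks bit2=1, bit6=1 (all 1) -> maybe
Op 8: query emu -> checks bit3=1, bit4=1 (all 1) -> maybe
Op 9: query ape -> checks bit2=1, bit6=1 (all 1) -> maybe
Op 10: insert fox -> sets bits 4 7 -> bits=011110111
Op 11: query ape -> checks bit2=1, bit6=1 (all 1) -> maybe
Query results in order: maybe maybe maybe maybe maybe

Answer: maybe maybe maybe maybe maybe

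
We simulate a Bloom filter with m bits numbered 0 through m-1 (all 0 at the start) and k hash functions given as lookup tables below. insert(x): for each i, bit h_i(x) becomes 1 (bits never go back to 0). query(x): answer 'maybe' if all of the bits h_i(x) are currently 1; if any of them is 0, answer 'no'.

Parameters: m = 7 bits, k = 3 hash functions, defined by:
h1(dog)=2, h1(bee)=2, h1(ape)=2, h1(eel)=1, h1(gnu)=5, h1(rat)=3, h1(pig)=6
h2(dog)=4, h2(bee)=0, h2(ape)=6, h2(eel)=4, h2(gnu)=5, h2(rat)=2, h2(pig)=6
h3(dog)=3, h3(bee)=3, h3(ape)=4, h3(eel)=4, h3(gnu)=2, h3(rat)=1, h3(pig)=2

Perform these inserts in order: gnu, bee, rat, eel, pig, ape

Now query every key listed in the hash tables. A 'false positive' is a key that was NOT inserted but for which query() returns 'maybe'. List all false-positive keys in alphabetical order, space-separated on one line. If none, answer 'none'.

Answer: dog

Derivation:
Start: bits=0000000
After insert 'gnu': sets bits 2 5 -> bits=0010010
After insert 'bee': sets bits 0 2 3 -> bits=1011010
After insert 'rat': sets bits 1 2 3 -> bits=1111010
After insert 'eel': sets bits 1 4 -> bits=1111110
After insert 'pig': sets bits 2 6 -> bits=1111111
After insert 'ape': sets bits 2 4 6 -> bits=1111111
Not inserted: dog — query each against bits=1111111:
query dog: checks bit2=1, bit3=1, bit4=1 (all 1) -> maybe => FALSE POSITIVE
False positives (alphabetical): dog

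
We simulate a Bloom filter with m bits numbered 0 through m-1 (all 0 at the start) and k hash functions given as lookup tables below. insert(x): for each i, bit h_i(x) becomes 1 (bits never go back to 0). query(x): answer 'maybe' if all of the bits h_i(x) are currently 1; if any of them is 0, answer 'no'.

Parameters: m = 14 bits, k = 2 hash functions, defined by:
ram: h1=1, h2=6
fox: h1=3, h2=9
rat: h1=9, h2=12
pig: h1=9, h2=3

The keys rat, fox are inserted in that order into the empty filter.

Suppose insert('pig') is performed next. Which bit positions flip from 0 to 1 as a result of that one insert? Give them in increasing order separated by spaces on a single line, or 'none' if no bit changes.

Answer: none

Derivation:
Start: bits=00000000000000
After insert 'rat': sets bits 9 12 -> bits=00000000010010
After insert 'fox': sets bits 3 9 -> bits=00010000010010
insert 'pig' would touch bits 3 9; currently bit3=1, bit9=1
Bits that are 0 among those (would change 0->1): none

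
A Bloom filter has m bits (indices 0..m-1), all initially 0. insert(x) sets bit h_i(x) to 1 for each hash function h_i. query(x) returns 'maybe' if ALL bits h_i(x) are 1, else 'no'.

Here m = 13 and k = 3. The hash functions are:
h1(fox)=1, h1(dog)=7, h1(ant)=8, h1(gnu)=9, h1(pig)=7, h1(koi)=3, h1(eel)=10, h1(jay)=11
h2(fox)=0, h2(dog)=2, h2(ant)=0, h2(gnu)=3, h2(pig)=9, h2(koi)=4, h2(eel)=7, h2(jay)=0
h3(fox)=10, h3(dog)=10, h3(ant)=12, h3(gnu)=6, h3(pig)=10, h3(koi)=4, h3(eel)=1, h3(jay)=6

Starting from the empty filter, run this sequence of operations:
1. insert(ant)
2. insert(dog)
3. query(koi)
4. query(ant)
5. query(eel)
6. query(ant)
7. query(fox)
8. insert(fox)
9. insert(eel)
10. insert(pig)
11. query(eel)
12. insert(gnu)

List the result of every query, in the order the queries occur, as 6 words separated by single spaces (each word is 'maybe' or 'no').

Answer: no maybe no maybe no maybe

Derivation:
Start: bits=0000000000000
Op 1: insert ant -> sets bits 0 8 12 -> bits=1000000010001
Op 2: insert dog -> sets bits 2 7 10 -> bits=1010000110101
Op 3: query koi -> checks bit3=0, bit4=0 (has a 0) -> no
Op 4: query ant -> checks bit0=1, bit8=1, bit12=1 (all 1) -> maybe
Op 5: query eel -> checks bit1=0, bit7=1, bit10=1 (has a 0) -> no
Op 6: query ant -> checks bit0=1, bit8=1, bit12=1 (all 1) -> maybe
Op 7: query fox -> checks bit0=1, bit1=0, bit10=1 (has a 0) -> no
Op 8: insert fox -> sets bits 0 1 10 -> bits=1110000110101
Op 9: insert eel -> sets bits 1 7 10 -> bits=1110000110101
Op 10: insert pig -> sets bits 7 9 10 -> bits=1110000111101
Op 11: query eel -> checks bit1=1, bit7=1, bit10=1 (all 1) -> maybe
Op 12: insert gnu -> sets bits 3 6 9 -> bits=1111001111101
Query results in order: no maybe no maybe no maybe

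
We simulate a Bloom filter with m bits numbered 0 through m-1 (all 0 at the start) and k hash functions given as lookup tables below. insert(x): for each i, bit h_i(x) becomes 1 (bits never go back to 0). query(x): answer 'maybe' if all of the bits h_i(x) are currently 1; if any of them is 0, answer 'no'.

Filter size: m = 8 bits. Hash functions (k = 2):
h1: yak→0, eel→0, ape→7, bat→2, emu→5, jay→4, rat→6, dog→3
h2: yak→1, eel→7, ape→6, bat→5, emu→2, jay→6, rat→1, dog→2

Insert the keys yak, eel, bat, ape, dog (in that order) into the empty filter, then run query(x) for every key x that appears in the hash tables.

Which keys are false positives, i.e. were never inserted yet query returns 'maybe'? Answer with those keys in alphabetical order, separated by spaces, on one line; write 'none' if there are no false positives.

Answer: emu rat

Derivation:
Start: bits=00000000
After insert 'yak': sets bits 0 1 -> bits=11000000
After insert 'eel': sets bits 0 7 -> bits=11000001
After insert 'bat': sets bits 2 5 -> bits=11100101
After insert 'ape': sets bits 6 7 -> bits=11100111
After insert 'dog': sets bits 2 3 -> bits=11110111
Not inserted: emu jay rat — query each against bits=11110111:
query emu: checks bit2=1, bit5=1 (all 1) -> maybe => FALSE POSITIVE
query jay: checks bit4=0, bit6=1 (has a 0) -> no => not a false positive
query rat: checks bit1=1, bit6=1 (all 1) -> maybe => FALSE POSITIVE
False positives (alphabetical): emu rat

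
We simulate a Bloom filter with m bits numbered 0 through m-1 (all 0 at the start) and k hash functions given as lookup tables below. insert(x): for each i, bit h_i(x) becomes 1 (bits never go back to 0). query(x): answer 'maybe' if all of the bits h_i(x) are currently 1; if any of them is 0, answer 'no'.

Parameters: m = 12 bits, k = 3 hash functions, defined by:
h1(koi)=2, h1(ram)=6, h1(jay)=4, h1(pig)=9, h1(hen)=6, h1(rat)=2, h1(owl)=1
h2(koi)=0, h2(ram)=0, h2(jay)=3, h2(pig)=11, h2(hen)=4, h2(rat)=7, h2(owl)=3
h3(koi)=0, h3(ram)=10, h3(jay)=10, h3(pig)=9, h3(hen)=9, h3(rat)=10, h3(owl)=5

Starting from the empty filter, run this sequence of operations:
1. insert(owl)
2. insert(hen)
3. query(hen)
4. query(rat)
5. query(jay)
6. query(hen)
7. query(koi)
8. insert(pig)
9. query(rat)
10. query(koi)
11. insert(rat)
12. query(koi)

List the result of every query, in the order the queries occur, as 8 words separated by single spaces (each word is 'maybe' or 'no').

Answer: maybe no no maybe no no no no

Derivation:
Start: bits=000000000000
Op 1: insert owl -> sets bits 1 3 5 -> bits=010101000000
Op 2: insert hen -> sets bits 4 6 9 -> bits=010111100100
Op 3: query hen -> checks bit4=1, bit6=1, bit9=1 (all 1) -> maybe
Op 4: query rat -> checks bit2=0, bit7=0, bit10=0 (has a 0) -> no
Op 5: query jay -> checks bit3=1, bit4=1, bit10=0 (has a 0) -> no
Op 6: query hen -> checks bit4=1, bit6=1, bit9=1 (all 1) -> maybe
Op 7: query koi -> checks bit0=0, bit2=0 (has a 0) -> no
Op 8: insert pig -> sets bits 9 11 -> bits=010111100101
Op 9: query rat -> checks bit2=0, bit7=0, bit10=0 (has a 0) -> no
Op 10: query koi -> checks bit0=0, bit2=0 (has a 0) -> no
Op 11: insert rat -> sets bits 2 7 10 -> bits=011111110111
Op 12: query koi -> checks bit0=0, bit2=1 (has a 0) -> no
Query results in order: maybe no no maybe no no no no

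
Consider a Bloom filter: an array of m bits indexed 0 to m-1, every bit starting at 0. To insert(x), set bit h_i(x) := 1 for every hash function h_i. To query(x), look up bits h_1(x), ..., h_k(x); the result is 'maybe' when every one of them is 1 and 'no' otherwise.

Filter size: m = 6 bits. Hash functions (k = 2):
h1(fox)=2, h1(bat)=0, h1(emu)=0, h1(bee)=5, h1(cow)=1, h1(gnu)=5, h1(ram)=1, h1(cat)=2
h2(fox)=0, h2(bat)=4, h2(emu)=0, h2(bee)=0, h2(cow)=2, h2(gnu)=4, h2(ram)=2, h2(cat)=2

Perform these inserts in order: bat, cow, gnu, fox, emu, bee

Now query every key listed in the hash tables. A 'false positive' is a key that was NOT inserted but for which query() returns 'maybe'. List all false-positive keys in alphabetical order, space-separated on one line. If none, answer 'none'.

Answer: cat ram

Derivation:
Start: bits=000000
After insert 'bat': sets bits 0 4 -> bits=100010
After insert 'cow': sets bits 1 2 -> bits=111010
After insert 'gnu': sets bits 4 5 -> bits=111011
After insert 'fox': sets bits 0 2 -> bits=111011
After insert 'emu': sets bits 0 -> bits=111011
After insert 'bee': sets bits 0 5 -> bits=111011
Not inserted: cat ram — query each against bits=111011:
query cat: checks bit2=1 (all 1) -> maybe => FALSE POSITIVE
query ram: checks bit1=1, bit2=1 (all 1) -> maybe => FALSE POSITIVE
False positives (alphabetical): cat ram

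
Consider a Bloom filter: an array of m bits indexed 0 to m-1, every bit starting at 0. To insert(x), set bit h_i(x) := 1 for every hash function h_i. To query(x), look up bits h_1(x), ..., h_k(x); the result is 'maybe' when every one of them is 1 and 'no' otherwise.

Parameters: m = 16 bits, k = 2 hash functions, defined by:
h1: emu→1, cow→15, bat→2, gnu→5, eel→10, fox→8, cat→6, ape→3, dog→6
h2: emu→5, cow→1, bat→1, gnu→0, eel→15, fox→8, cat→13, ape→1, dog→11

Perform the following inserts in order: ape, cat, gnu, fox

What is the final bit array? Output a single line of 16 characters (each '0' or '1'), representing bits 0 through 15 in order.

Answer: 1101011010000100

Derivation:
Start: bits=0000000000000000
After insert 'ape': sets bits 1 3 -> bits=0101000000000000
After insert 'cat': sets bits 6 13 -> bits=0101001000000100
After insert 'gnu': sets bits 0 5 -> bits=1101011000000100
After insert 'fox': sets bits 8 -> bits=1101011010000100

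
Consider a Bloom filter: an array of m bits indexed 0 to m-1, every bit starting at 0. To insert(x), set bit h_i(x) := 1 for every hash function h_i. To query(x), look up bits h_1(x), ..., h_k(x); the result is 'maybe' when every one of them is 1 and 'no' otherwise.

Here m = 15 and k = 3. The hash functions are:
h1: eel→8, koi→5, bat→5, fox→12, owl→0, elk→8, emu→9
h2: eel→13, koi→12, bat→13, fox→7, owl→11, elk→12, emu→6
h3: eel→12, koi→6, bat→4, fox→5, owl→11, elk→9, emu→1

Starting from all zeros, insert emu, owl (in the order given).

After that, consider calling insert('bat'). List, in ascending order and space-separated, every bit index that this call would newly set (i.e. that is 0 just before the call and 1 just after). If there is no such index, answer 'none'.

Answer: 4 5 13

Derivation:
Start: bits=000000000000000
After insert 'emu': sets bits 1 6 9 -> bits=010000100100000
After insert 'owl': sets bits 0 11 -> bits=110000100101000
insert 'bat' would touch bits 4 5 13; currently bit4=0, bit5=0, bit13=0
Bits that are 0 among those (would change 0->1): 4 5 13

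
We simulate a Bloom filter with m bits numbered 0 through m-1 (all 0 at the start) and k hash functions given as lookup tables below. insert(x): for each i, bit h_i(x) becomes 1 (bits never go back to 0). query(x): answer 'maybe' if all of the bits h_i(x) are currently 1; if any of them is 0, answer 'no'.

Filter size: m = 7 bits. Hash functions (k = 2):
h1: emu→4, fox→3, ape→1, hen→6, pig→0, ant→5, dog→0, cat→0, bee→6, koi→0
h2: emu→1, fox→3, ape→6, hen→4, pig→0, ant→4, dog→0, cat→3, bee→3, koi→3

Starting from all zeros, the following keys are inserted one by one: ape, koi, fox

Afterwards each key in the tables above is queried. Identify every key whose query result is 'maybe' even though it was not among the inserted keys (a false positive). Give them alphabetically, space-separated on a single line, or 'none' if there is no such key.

Start: bits=0000000
After insert 'ape': sets bits 1 6 -> bits=0100001
After insert 'koi': sets bits 0 3 -> bits=1101001
After insert 'fox': sets bits 3 -> bits=1101001
Not inserted: ant bee cat dog emu hen pig — query each against bits=1101001:
query ant: checks bit4=0, bit5=0 (has a 0) -> no => not a false positive
query bee: checks bit3=1, bit6=1 (all 1) -> maybe => FALSE POSITIVE
query cat: checks bit0=1, bit3=1 (all 1) -> maybe => FALSE POSITIVE
query dog: checks bit0=1 (all 1) -> maybe => FALSE POSITIVE
query emu: checks bit1=1, bit4=0 (has a 0) -> no => not a false positive
query hen: checks bit4=0, bit6=1 (has a 0) -> no => not a false positive
query pig: checks bit0=1 (all 1) -> maybe => FALSE POSITIVE
False positives (alphabetical): bee cat dog pig

Answer: bee cat dog pig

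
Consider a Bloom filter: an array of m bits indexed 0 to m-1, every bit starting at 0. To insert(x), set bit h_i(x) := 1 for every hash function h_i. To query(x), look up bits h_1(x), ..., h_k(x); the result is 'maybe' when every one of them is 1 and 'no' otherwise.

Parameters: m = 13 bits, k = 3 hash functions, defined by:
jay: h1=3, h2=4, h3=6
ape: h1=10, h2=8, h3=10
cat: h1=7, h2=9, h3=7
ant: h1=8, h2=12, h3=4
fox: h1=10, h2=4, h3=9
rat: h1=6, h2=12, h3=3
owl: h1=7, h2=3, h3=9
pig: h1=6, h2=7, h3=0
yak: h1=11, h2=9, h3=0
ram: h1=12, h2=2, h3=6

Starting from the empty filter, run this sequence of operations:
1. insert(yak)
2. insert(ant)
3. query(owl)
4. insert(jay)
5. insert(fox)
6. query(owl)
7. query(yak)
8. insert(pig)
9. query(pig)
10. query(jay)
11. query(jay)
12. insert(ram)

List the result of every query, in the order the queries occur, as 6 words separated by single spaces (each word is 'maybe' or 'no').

Start: bits=0000000000000
Op 1: insert yak -> sets bits 0 9 11 -> bits=1000000001010
Op 2: insert ant -> sets bits 4 8 12 -> bits=1000100011011
Op 3: query owl -> checks bit3=0, bit7=0, bit9=1 (has a 0) -> no
Op 4: insert jay -> sets bits 3 4 6 -> bits=1001101011011
Op 5: insert fox -> sets bits 4 9 10 -> bits=1001101011111
Op 6: query owl -> checks bit3=1, bit7=0, bit9=1 (has a 0) -> no
Op 7: query yak -> checks bit0=1, bit9=1, bit11=1 (all 1) -> maybe
Op 8: insert pig -> sets bits 0 6 7 -> bits=1001101111111
Op 9: query pig -> checks bit0=1, bit6=1, bit7=1 (all 1) -> maybe
Op 10: query jay -> checks bit3=1, bit4=1, bit6=1 (all 1) -> maybe
Op 11: query jay -> checks bit3=1, bit4=1, bit6=1 (all 1) -> maybe
Op 12: insert ram -> sets bits 2 6 12 -> bits=1011101111111
Query results in order: no no maybe maybe maybe maybe

Answer: no no maybe maybe maybe maybe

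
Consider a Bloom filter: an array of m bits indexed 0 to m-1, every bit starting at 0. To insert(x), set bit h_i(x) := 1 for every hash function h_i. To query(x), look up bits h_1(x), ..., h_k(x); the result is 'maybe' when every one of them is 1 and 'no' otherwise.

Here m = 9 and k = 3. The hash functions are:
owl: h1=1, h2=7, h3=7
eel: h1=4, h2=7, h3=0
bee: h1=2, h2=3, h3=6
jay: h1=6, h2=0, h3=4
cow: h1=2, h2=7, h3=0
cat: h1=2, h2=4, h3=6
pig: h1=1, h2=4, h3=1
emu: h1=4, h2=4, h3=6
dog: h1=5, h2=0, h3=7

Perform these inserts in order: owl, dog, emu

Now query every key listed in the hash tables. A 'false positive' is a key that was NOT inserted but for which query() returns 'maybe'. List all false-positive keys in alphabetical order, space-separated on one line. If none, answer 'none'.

Start: bits=000000000
After insert 'owl': sets bits 1 7 -> bits=010000010
After insert 'dog': sets bits 0 5 7 -> bits=110001010
After insert 'emu': sets bits 4 6 -> bits=110011110
Not inserted: bee cat cow eel jay pig — query each against bits=110011110:
query bee: checks bit2=0, bit3=0, bit6=1 (has a 0) -> no => not a false positive
query cat: checks bit2=0, bit4=1, bit6=1 (has a 0) -> no => not a false positive
query cow: checks bit0=1, bit2=0, bit7=1 (has a 0) -> no => not a false positive
query eel: checks bit0=1, bit4=1, bit7=1 (all 1) -> maybe => FALSE POSITIVE
query jay: checks bit0=1, bit4=1, bit6=1 (all 1) -> maybe => FALSE POSITIVE
query pig: checks bit1=1, bit4=1 (all 1) -> maybe => FALSE POSITIVE
False positives (alphabetical): eel jay pig

Answer: eel jay pig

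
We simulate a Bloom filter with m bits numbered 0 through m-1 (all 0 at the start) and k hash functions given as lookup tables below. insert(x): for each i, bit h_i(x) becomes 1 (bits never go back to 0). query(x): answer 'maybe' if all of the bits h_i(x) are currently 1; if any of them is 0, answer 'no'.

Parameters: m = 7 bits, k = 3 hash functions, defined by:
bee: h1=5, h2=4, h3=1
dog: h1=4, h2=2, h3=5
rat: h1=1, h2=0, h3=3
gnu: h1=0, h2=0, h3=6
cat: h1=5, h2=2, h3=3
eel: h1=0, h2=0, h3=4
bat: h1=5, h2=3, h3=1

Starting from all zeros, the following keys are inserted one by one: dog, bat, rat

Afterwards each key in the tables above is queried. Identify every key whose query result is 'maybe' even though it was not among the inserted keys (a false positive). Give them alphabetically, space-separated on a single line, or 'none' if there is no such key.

Start: bits=0000000
After insert 'dog': sets bits 2 4 5 -> bits=0010110
After insert 'bat': sets bits 1 3 5 -> bits=0111110
After insert 'rat': sets bits 0 1 3 -> bits=1111110
Not inserted: bee cat eel gnu — query each against bits=1111110:
query bee: checks bit1=1, bit4=1, bit5=1 (all 1) -> maybe => FALSE POSITIVE
query cat: checks bit2=1, bit3=1, bit5=1 (all 1) -> maybe => FALSE POSITIVE
query eel: checks bit0=1, bit4=1 (all 1) -> maybe => FALSE POSITIVE
query gnu: checks bit0=1, bit6=0 (has a 0) -> no => not a false positive
False positives (alphabetical): bee cat eel

Answer: bee cat eel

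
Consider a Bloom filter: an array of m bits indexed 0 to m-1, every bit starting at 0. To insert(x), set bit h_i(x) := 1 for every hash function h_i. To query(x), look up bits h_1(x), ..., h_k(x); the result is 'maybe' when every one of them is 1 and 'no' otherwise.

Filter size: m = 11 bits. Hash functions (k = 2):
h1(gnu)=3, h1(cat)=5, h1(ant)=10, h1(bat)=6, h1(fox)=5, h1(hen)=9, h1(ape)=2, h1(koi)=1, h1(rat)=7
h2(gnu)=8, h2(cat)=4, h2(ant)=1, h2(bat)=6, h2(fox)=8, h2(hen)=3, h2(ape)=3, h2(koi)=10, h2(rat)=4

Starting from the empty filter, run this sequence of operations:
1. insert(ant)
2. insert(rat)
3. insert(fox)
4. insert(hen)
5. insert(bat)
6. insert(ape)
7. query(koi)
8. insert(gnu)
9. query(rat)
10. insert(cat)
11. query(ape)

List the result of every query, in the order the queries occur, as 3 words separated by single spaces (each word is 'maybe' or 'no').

Start: bits=00000000000
Op 1: insert ant -> sets bits 1 10 -> bits=01000000001
Op 2: insert rat -> sets bits 4 7 -> bits=01001001001
Op 3: insert fox -> sets bits 5 8 -> bits=01001101101
Op 4: insert hen -> sets bits 3 9 -> bits=01011101111
Op 5: insert bat -> sets bits 6 -> bits=01011111111
Op 6: insert ape -> sets bits 2 3 -> bits=01111111111
Op 7: query koi -> checks bit1=1, bit10=1 (all 1) -> maybe
Op 8: insert gnu -> sets bits 3 8 -> bits=01111111111
Op 9: query rat -> checks bit4=1, bit7=1 (all 1) -> maybe
Op 10: insert cat -> sets bits 4 5 -> bits=01111111111
Op 11: query ape -> checks bit2=1, bit3=1 (all 1) -> maybe
Query results in order: maybe maybe maybe

Answer: maybe maybe maybe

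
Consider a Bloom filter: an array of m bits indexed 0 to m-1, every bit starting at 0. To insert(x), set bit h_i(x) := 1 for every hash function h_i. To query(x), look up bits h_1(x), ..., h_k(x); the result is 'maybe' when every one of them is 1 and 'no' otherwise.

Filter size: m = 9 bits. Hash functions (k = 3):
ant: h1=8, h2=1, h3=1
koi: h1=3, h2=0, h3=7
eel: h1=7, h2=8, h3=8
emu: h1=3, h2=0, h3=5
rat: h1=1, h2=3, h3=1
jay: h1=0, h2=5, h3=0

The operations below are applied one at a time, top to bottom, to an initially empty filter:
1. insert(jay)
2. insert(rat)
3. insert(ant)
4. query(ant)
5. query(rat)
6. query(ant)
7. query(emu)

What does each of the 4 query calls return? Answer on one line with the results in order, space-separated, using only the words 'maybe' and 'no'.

Start: bits=000000000
Op 1: insert jay -> sets bits 0 5 -> bits=100001000
Op 2: insert rat -> sets bits 1 3 -> bits=110101000
Op 3: insert ant -> sets bits 1 8 -> bits=110101001
Op 4: query ant -> checks bit1=1, bit8=1 (all 1) -> maybe
Op 5: query rat -> checks bit1=1, bit3=1 (all 1) -> maybe
Op 6: query ant -> checks bit1=1, bit8=1 (all 1) -> maybe
Op 7: query emu -> checks bit0=1, bit3=1, bit5=1 (all 1) -> maybe
Query results in order: maybe maybe maybe maybe

Answer: maybe maybe maybe maybe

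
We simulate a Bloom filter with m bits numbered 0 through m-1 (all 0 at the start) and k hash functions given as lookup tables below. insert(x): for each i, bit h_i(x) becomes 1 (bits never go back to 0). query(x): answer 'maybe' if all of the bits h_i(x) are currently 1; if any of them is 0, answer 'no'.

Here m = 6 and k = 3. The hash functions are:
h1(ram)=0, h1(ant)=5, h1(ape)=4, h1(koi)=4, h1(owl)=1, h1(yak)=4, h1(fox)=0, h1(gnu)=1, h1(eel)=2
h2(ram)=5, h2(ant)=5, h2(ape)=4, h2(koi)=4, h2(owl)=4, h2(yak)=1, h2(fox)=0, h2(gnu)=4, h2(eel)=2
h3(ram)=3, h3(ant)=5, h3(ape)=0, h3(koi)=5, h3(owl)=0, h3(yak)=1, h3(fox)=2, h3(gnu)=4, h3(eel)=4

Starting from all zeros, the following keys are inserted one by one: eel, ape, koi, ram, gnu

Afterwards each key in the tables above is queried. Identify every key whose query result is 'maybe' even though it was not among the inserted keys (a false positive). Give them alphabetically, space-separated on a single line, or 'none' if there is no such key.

Answer: ant fox owl yak

Derivation:
Start: bits=000000
After insert 'eel': sets bits 2 4 -> bits=001010
After insert 'ape': sets bits 0 4 -> bits=101010
After insert 'koi': sets bits 4 5 -> bits=101011
After insert 'ram': sets bits 0 3 5 -> bits=101111
After insert 'gnu': sets bits 1 4 -> bits=111111
Not inserted: ant fox owl yak — query each against bits=111111:
query ant: checks bit5=1 (all 1) -> maybe => FALSE POSITIVE
query fox: checks bit0=1, bit2=1 (all 1) -> maybe => FALSE POSITIVE
query owl: checks bit0=1, bit1=1, bit4=1 (all 1) -> maybe => FALSE POSITIVE
query yak: checks bit1=1, bit4=1 (all 1) -> maybe => FALSE POSITIVE
False positives (alphabetical): ant fox owl yak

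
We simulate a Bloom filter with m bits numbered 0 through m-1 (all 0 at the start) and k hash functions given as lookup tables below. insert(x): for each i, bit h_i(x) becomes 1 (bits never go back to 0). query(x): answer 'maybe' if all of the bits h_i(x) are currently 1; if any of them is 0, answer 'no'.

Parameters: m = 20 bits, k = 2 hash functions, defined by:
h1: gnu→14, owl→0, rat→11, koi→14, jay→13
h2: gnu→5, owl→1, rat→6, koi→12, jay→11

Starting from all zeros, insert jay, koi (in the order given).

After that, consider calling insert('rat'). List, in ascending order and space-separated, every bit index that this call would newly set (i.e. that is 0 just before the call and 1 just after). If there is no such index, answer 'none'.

Start: bits=00000000000000000000
After insert 'jay': sets bits 11 13 -> bits=00000000000101000000
After insert 'koi': sets bits 12 14 -> bits=00000000000111100000
insert 'rat' would touch bits 6 11; currently bit6=0, bit11=1
Bits that are 0 among those (would change 0->1): 6

Answer: 6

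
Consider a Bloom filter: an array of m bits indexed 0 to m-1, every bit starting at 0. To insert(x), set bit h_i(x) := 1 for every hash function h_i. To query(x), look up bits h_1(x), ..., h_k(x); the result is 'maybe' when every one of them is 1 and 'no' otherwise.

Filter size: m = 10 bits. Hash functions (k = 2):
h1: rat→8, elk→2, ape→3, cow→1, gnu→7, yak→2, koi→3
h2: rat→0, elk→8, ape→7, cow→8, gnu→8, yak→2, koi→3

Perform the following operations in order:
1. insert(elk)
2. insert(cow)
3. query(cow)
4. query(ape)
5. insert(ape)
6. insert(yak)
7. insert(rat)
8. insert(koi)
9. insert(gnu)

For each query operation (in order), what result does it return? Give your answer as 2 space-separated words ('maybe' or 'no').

Start: bits=0000000000
Op 1: insert elk -> sets bits 2 8 -> bits=0010000010
Op 2: insert cow -> sets bits 1 8 -> bits=0110000010
Op 3: query cow -> checks bit1=1, bit8=1 (all 1) -> maybe
Op 4: query ape -> checks bit3=0, bit7=0 (has a 0) -> no
Op 5: insert ape -> sets bits 3 7 -> bits=0111000110
Op 6: insert yak -> sets bits 2 -> bits=0111000110
Op 7: insert rat -> sets bits 0 8 -> bits=1111000110
Op 8: insert koi -> sets bits 3 -> bits=1111000110
Op 9: insert gnu -> sets bits 7 8 -> bits=1111000110
Query results in order: maybe no

Answer: maybe no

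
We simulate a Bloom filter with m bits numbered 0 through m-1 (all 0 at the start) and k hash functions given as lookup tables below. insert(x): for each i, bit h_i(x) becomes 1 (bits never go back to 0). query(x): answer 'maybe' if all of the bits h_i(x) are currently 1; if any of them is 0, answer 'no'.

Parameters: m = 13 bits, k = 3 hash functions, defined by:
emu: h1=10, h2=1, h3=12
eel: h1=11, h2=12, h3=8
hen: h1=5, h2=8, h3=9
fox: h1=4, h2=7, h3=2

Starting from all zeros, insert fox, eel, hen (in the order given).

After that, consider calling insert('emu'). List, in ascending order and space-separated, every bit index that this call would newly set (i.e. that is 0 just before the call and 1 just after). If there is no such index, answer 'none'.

Start: bits=0000000000000
After insert 'fox': sets bits 2 4 7 -> bits=0010100100000
After insert 'eel': sets bits 8 11 12 -> bits=0010100110011
After insert 'hen': sets bits 5 8 9 -> bits=0010110111011
insert 'emu' would touch bits 1 10 12; currently bit1=0, bit10=0, bit12=1
Bits that are 0 among those (would change 0->1): 1 10

Answer: 1 10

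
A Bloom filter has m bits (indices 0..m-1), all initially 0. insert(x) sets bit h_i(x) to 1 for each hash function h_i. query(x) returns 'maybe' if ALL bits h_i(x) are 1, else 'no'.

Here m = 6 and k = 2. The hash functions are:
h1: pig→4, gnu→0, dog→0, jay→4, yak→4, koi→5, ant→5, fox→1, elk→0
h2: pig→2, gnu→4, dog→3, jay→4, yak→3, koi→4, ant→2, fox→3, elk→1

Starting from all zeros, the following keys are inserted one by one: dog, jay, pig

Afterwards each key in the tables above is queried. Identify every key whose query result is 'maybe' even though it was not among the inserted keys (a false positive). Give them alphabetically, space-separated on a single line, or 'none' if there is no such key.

Answer: gnu yak

Derivation:
Start: bits=000000
After insert 'dog': sets bits 0 3 -> bits=100100
After insert 'jay': sets bits 4 -> bits=100110
After insert 'pig': sets bits 2 4 -> bits=101110
Not inserted: ant elk fox gnu koi yak — query each against bits=101110:
query ant: checks bit2=1, bit5=0 (has a 0) -> no => not a false positive
query elk: checks bit0=1, bit1=0 (has a 0) -> no => not a false positive
query fox: checks bit1=0, bit3=1 (has a 0) -> no => not a false positive
query gnu: checks bit0=1, bit4=1 (all 1) -> maybe => FALSE POSITIVE
query koi: checks bit4=1, bit5=0 (has a 0) -> no => not a false positive
query yak: checks bit3=1, bit4=1 (all 1) -> maybe => FALSE POSITIVE
False positives (alphabetical): gnu yak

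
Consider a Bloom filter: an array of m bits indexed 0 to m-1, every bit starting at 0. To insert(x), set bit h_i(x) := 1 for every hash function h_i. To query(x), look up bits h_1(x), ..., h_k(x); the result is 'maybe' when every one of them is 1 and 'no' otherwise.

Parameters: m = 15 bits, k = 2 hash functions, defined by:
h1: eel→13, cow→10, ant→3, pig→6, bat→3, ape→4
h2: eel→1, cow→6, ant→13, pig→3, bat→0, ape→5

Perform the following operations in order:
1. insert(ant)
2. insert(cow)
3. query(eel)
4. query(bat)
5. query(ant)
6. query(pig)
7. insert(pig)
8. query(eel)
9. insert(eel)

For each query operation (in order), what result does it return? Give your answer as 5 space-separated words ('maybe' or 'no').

Answer: no no maybe maybe no

Derivation:
Start: bits=000000000000000
Op 1: insert ant -> sets bits 3 13 -> bits=000100000000010
Op 2: insert cow -> sets bits 6 10 -> bits=000100100010010
Op 3: query eel -> checks bit1=0, bit13=1 (has a 0) -> no
Op 4: query bat -> checks bit0=0, bit3=1 (has a 0) -> no
Op 5: query ant -> checks bit3=1, bit13=1 (all 1) -> maybe
Op 6: query pig -> checks bit3=1, bit6=1 (all 1) -> maybe
Op 7: insert pig -> sets bits 3 6 -> bits=000100100010010
Op 8: query eel -> checks bit1=0, bit13=1 (has a 0) -> no
Op 9: insert eel -> sets bits 1 13 -> bits=010100100010010
Query results in order: no no maybe maybe no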